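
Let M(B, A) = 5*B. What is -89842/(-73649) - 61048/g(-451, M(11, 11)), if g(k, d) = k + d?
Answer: 1132925396/7291251 ≈ 155.38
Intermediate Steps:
g(k, d) = d + k
-89842/(-73649) - 61048/g(-451, M(11, 11)) = -89842/(-73649) - 61048/(5*11 - 451) = -89842*(-1/73649) - 61048/(55 - 451) = 89842/73649 - 61048/(-396) = 89842/73649 - 61048*(-1/396) = 89842/73649 + 15262/99 = 1132925396/7291251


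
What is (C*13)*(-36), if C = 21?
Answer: -9828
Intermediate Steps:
(C*13)*(-36) = (21*13)*(-36) = 273*(-36) = -9828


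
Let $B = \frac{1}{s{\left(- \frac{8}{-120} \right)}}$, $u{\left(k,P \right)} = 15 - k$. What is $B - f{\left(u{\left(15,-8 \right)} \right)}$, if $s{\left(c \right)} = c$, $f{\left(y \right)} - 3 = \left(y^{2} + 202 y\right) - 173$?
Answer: $185$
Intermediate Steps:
$f{\left(y \right)} = -170 + y^{2} + 202 y$ ($f{\left(y \right)} = 3 - \left(173 - y^{2} - 202 y\right) = 3 + \left(-173 + y^{2} + 202 y\right) = -170 + y^{2} + 202 y$)
$B = 15$ ($B = \frac{1}{\left(-8\right) \frac{1}{-120}} = \frac{1}{\left(-8\right) \left(- \frac{1}{120}\right)} = \frac{1}{\frac{1}{15}} = 15$)
$B - f{\left(u{\left(15,-8 \right)} \right)} = 15 - \left(-170 + \left(15 - 15\right)^{2} + 202 \left(15 - 15\right)\right) = 15 - \left(-170 + 0^{2} + 202 \cdot 0\right) = 15 - \left(-170 + 0 + 0\right) = 15 - -170 = 15 + 170 = 185$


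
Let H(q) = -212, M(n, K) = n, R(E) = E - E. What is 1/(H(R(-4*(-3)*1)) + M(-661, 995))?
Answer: -1/873 ≈ -0.0011455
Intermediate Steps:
R(E) = 0
1/(H(R(-4*(-3)*1)) + M(-661, 995)) = 1/(-212 - 661) = 1/(-873) = -1/873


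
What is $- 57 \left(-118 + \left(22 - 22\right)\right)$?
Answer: $6726$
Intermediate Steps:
$- 57 \left(-118 + \left(22 - 22\right)\right) = - 57 \left(-118 + 0\right) = \left(-57\right) \left(-118\right) = 6726$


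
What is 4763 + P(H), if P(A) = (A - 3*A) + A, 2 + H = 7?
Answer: 4758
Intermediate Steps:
H = 5 (H = -2 + 7 = 5)
P(A) = -A (P(A) = -2*A + A = -A)
4763 + P(H) = 4763 - 1*5 = 4763 - 5 = 4758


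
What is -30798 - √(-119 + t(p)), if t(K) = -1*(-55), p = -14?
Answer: -30798 - 8*I ≈ -30798.0 - 8.0*I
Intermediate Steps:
t(K) = 55
-30798 - √(-119 + t(p)) = -30798 - √(-119 + 55) = -30798 - √(-64) = -30798 - 8*I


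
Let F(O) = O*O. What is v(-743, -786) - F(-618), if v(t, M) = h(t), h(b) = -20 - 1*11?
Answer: -381955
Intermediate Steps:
h(b) = -31 (h(b) = -20 - 11 = -31)
v(t, M) = -31
F(O) = O**2
v(-743, -786) - F(-618) = -31 - 1*(-618)**2 = -31 - 1*381924 = -31 - 381924 = -381955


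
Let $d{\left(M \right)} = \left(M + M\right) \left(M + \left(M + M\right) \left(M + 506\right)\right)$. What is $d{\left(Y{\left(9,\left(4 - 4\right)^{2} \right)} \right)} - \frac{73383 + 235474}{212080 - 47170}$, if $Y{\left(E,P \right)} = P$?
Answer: $- \frac{308857}{164910} \approx -1.8729$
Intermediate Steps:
$d{\left(M \right)} = 2 M \left(M + 2 M \left(506 + M\right)\right)$
$d{\left(Y{\left(9,\left(4 - 4\right)^{2} \right)} \right)} - \frac{73383 + 235474}{212080 - 47170} = \left(\left(4 - 4\right)^{2}\right)^{2} \left(2026 + 4 \left(4 - 4\right)^{2}\right) - \frac{73383 + 235474}{212080 - 47170} = \left(0^{2}\right)^{2} \left(2026 + 4 \cdot 0^{2}\right) - \frac{308857}{164910} = 0^{2} \left(2026 + 4 \cdot 0\right) - 308857 \cdot \frac{1}{164910} = 0 \left(2026 + 0\right) - \frac{308857}{164910} = 0 \cdot 2026 - \frac{308857}{164910} = 0 - \frac{308857}{164910} = - \frac{308857}{164910}$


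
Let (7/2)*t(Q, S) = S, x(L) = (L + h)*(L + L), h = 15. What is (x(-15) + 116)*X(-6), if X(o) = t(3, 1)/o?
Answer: -116/21 ≈ -5.5238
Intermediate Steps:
x(L) = 2*L*(15 + L) (x(L) = (L + 15)*(L + L) = (15 + L)*(2*L) = 2*L*(15 + L))
t(Q, S) = 2*S/7
X(o) = 2/(7*o) (X(o) = ((2/7)*1)/o = 2/(7*o))
(x(-15) + 116)*X(-6) = (2*(-15)*(15 - 15) + 116)*((2/7)/(-6)) = (2*(-15)*0 + 116)*((2/7)*(-⅙)) = (0 + 116)*(-1/21) = 116*(-1/21) = -116/21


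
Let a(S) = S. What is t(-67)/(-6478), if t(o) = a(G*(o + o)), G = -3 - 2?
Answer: -335/3239 ≈ -0.10343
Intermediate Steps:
G = -5
t(o) = -10*o (t(o) = -5*(o + o) = -10*o)
t(-67)/(-6478) = -10*(-67)/(-6478) = 670*(-1/6478) = -335/3239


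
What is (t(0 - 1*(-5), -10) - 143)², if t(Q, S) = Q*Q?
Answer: 13924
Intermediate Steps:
t(Q, S) = Q²
(t(0 - 1*(-5), -10) - 143)² = ((0 - 1*(-5))² - 143)² = ((0 + 5)² - 143)² = (5² - 143)² = (25 - 143)² = (-118)² = 13924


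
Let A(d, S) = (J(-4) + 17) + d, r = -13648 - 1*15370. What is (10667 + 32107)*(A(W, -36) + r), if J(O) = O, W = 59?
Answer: -1238136204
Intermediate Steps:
r = -29018 (r = -13648 - 15370 = -29018)
A(d, S) = 13 + d (A(d, S) = (-4 + 17) + d = 13 + d)
(10667 + 32107)*(A(W, -36) + r) = (10667 + 32107)*((13 + 59) - 29018) = 42774*(72 - 29018) = 42774*(-28946) = -1238136204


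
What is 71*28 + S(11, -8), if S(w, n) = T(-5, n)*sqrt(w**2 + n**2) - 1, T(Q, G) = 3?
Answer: 1987 + 3*sqrt(185) ≈ 2027.8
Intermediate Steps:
S(w, n) = -1 + 3*sqrt(n**2 + w**2) (S(w, n) = 3*sqrt(w**2 + n**2) - 1 = 3*sqrt(n**2 + w**2) - 1 = -1 + 3*sqrt(n**2 + w**2))
71*28 + S(11, -8) = 71*28 + (-1 + 3*sqrt((-8)**2 + 11**2)) = 1988 + (-1 + 3*sqrt(64 + 121)) = 1988 + (-1 + 3*sqrt(185)) = 1987 + 3*sqrt(185)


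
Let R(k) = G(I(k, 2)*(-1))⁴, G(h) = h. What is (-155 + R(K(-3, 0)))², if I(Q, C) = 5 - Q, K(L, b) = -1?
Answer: 1301881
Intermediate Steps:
R(k) = (-5 + k)⁴ (R(k) = ((5 - k)*(-1))⁴ = (-5 + k)⁴)
(-155 + R(K(-3, 0)))² = (-155 + (-5 - 1)⁴)² = (-155 + (-6)⁴)² = (-155 + 1296)² = 1141² = 1301881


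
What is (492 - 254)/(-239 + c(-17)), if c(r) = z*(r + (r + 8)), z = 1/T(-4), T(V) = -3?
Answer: -714/691 ≈ -1.0333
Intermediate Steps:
z = -1/3 (z = 1/(-3) = -1/3 ≈ -0.33333)
c(r) = -8/3 - 2*r/3 (c(r) = -(r + (r + 8))/3 = -(r + (8 + r))/3 = -(8 + 2*r)/3 = -8/3 - 2*r/3)
(492 - 254)/(-239 + c(-17)) = (492 - 254)/(-239 + (-8/3 - 2/3*(-17))) = 238/(-239 + (-8/3 + 34/3)) = 238/(-239 + 26/3) = 238/(-691/3) = 238*(-3/691) = -714/691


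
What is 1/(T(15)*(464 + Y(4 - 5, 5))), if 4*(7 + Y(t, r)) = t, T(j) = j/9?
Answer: 4/3045 ≈ 0.0013136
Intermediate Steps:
T(j) = j/9 (T(j) = j*(1/9) = j/9)
Y(t, r) = -7 + t/4
1/(T(15)*(464 + Y(4 - 5, 5))) = 1/(((1/9)*15)*(464 + (-7 + (4 - 5)/4))) = 1/(5*(464 + (-7 + (1/4)*(-1)))/3) = 1/(5*(464 + (-7 - 1/4))/3) = 1/(5*(464 - 29/4)/3) = 1/((5/3)*(1827/4)) = 1/(3045/4) = 4/3045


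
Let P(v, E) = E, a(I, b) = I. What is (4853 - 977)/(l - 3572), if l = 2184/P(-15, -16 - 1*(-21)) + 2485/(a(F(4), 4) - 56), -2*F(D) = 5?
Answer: -1133730/929471 ≈ -1.2198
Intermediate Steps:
F(D) = -5/2 (F(D) = -½*5 = -5/2)
l = 230678/585 (l = 2184/(-16 - 1*(-21)) + 2485/(-5/2 - 56) = 2184/(-16 + 21) + 2485/(-117/2) = 2184/5 + 2485*(-2/117) = 2184*(⅕) - 4970/117 = 2184/5 - 4970/117 = 230678/585 ≈ 394.32)
(4853 - 977)/(l - 3572) = (4853 - 977)/(230678/585 - 3572) = 3876/(-1858942/585) = 3876*(-585/1858942) = -1133730/929471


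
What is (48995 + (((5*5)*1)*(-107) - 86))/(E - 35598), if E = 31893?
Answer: -46234/3705 ≈ -12.479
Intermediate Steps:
(48995 + (((5*5)*1)*(-107) - 86))/(E - 35598) = (48995 + (((5*5)*1)*(-107) - 86))/(31893 - 35598) = (48995 + ((25*1)*(-107) - 86))/(-3705) = (48995 + (25*(-107) - 86))*(-1/3705) = (48995 + (-2675 - 86))*(-1/3705) = (48995 - 2761)*(-1/3705) = 46234*(-1/3705) = -46234/3705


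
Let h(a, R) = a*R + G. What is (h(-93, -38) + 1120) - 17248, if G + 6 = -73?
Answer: -12673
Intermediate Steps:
G = -79 (G = -6 - 73 = -79)
h(a, R) = -79 + R*a (h(a, R) = a*R - 79 = R*a - 79 = -79 + R*a)
(h(-93, -38) + 1120) - 17248 = ((-79 - 38*(-93)) + 1120) - 17248 = ((-79 + 3534) + 1120) - 17248 = (3455 + 1120) - 17248 = 4575 - 17248 = -12673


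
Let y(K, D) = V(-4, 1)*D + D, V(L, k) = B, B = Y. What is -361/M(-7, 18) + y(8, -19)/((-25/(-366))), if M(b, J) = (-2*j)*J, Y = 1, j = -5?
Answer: -502493/900 ≈ -558.33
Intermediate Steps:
B = 1
V(L, k) = 1
M(b, J) = 10*J (M(b, J) = (-2*(-5))*J = 10*J)
y(K, D) = 2*D (y(K, D) = 1*D + D = D + D = 2*D)
-361/M(-7, 18) + y(8, -19)/((-25/(-366))) = -361/(10*18) + (2*(-19))/((-25/(-366))) = -361/180 - 38/((-25*(-1/366))) = -361*1/180 - 38/25/366 = -361/180 - 38*366/25 = -361/180 - 13908/25 = -502493/900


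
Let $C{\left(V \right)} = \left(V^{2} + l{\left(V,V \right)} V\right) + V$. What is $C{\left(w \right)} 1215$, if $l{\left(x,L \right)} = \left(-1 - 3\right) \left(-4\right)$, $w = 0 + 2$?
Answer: $46170$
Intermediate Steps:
$w = 2$
$l{\left(x,L \right)} = 16$ ($l{\left(x,L \right)} = \left(-4\right) \left(-4\right) = 16$)
$C{\left(V \right)} = V^{2} + 17 V$ ($C{\left(V \right)} = \left(V^{2} + 16 V\right) + V = V^{2} + 17 V$)
$C{\left(w \right)} 1215 = 2 \left(17 + 2\right) 1215 = 2 \cdot 19 \cdot 1215 = 38 \cdot 1215 = 46170$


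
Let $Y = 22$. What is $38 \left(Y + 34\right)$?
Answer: $2128$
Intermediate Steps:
$38 \left(Y + 34\right) = 38 \left(22 + 34\right) = 38 \cdot 56 = 2128$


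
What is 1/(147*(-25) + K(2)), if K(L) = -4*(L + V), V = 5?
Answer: -1/3703 ≈ -0.00027005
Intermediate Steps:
K(L) = -20 - 4*L (K(L) = -4*(L + 5) = -4*(5 + L) = -20 - 4*L)
1/(147*(-25) + K(2)) = 1/(147*(-25) + (-20 - 4*2)) = 1/(-3675 + (-20 - 8)) = 1/(-3675 - 28) = 1/(-3703) = -1/3703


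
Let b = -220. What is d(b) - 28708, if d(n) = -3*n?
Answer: -28048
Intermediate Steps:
d(b) - 28708 = -3*(-220) - 28708 = 660 - 28708 = -28048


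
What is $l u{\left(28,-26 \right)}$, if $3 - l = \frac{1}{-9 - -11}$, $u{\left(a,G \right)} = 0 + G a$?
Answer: $-1820$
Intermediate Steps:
$u{\left(a,G \right)} = G a$
$l = \frac{5}{2}$ ($l = 3 - \frac{1}{-9 - -11} = 3 - \frac{1}{-9 + 11} = 3 - \frac{1}{2} = \frac{5}{2} \approx 2.5$)
$l u{\left(28,-26 \right)} = \frac{5 \left(\left(-26\right) 28\right)}{2} = \frac{5}{2} \left(-728\right) = -1820$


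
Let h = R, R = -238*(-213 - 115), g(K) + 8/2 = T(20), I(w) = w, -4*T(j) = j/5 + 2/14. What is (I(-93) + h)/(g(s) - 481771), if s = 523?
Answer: -2183188/13489729 ≈ -0.16184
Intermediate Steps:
T(j) = -1/28 - j/20 (T(j) = -(j/5 + 2/14)/4 = -(j*(1/5) + 2*(1/14))/4 = -(j/5 + 1/7)/4 = -(1/7 + j/5)/4 = -1/28 - j/20)
g(K) = -141/28 (g(K) = -4 + (-1/28 - 1/20*20) = -4 + (-1/28 - 1) = -4 - 29/28 = -141/28)
R = 78064 (R = -238*(-328) = 78064)
h = 78064
(I(-93) + h)/(g(s) - 481771) = (-93 + 78064)/(-141/28 - 481771) = 77971/(-13489729/28) = 77971*(-28/13489729) = -2183188/13489729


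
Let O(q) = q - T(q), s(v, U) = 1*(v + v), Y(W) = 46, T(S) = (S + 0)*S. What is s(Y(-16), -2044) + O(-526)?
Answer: -277110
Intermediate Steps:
T(S) = S² (T(S) = S*S = S²)
s(v, U) = 2*v (s(v, U) = 1*(2*v) = 2*v)
O(q) = q - q²
s(Y(-16), -2044) + O(-526) = 2*46 - 526*(1 - 1*(-526)) = 92 - 526*(1 + 526) = 92 - 526*527 = 92 - 277202 = -277110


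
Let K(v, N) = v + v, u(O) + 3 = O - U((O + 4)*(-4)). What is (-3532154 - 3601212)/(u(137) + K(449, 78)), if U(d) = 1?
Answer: -7133366/1031 ≈ -6918.9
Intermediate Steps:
u(O) = -4 + O (u(O) = -3 + (O - 1*1) = -3 + (O - 1) = -3 + (-1 + O) = -4 + O)
K(v, N) = 2*v
(-3532154 - 3601212)/(u(137) + K(449, 78)) = (-3532154 - 3601212)/((-4 + 137) + 2*449) = -7133366/(133 + 898) = -7133366/1031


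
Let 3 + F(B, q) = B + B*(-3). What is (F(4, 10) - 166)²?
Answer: 31329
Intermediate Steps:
F(B, q) = -3 - 2*B (F(B, q) = -3 + (B + B*(-3)) = -3 + (B - 3*B) = -3 - 2*B)
(F(4, 10) - 166)² = ((-3 - 2*4) - 166)² = ((-3 - 8) - 166)² = (-11 - 166)² = (-177)² = 31329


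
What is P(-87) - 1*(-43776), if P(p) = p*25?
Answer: 41601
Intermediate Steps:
P(p) = 25*p
P(-87) - 1*(-43776) = 25*(-87) - 1*(-43776) = -2175 + 43776 = 41601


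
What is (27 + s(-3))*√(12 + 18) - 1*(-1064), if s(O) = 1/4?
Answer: 1064 + 109*√30/4 ≈ 1213.3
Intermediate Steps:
s(O) = ¼
(27 + s(-3))*√(12 + 18) - 1*(-1064) = (27 + ¼)*√(12 + 18) - 1*(-1064) = 109*√30/4 + 1064 = 1064 + 109*√30/4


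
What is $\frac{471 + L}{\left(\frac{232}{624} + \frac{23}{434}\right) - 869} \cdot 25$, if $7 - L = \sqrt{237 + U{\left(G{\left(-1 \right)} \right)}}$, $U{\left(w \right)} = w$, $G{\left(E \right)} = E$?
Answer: $- \frac{50566425}{3675376} + \frac{211575 \sqrt{59}}{3675376} \approx -13.316$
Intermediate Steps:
$L = 7 - 2 \sqrt{59}$ ($L = 7 - \sqrt{237 - 1} = 7 - \sqrt{236} = 7 - 2 \sqrt{59} \approx -8.3623$)
$\frac{471 + L}{\left(\frac{232}{624} + \frac{23}{434}\right) - 869} \cdot 25 = \frac{471 + \left(7 - 2 \sqrt{59}\right)}{\left(\frac{232}{624} + \frac{23}{434}\right) - 869} \cdot 25 = \frac{478 - 2 \sqrt{59}}{\left(232 \cdot \frac{1}{624} + 23 \cdot \frac{1}{434}\right) - 869} \cdot 25 = \frac{478 - 2 \sqrt{59}}{\left(\frac{29}{78} + \frac{23}{434}\right) - 869} \cdot 25 = \frac{478 - 2 \sqrt{59}}{\frac{3595}{8463} - 869} \cdot 25 = \frac{478 - 2 \sqrt{59}}{- \frac{7350752}{8463}} \cdot 25 = \left(478 - 2 \sqrt{59}\right) \left(- \frac{8463}{7350752}\right) 25 = \left(- \frac{2022657}{3675376} + \frac{8463 \sqrt{59}}{3675376}\right) 25 = - \frac{50566425}{3675376} + \frac{211575 \sqrt{59}}{3675376}$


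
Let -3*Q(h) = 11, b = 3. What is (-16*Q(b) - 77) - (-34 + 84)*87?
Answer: -13105/3 ≈ -4368.3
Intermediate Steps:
Q(h) = -11/3 (Q(h) = -⅓*11 = -11/3)
(-16*Q(b) - 77) - (-34 + 84)*87 = (-16*(-11/3) - 77) - (-34 + 84)*87 = (176/3 - 77) - 50*87 = -55/3 - 1*4350 = -55/3 - 4350 = -13105/3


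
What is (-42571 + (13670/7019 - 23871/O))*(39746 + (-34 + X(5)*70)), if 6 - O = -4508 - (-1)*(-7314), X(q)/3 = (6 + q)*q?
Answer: -90587167685038191/41510366 ≈ -2.1823e+9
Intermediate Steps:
X(q) = 3*q*(6 + q) (X(q) = 3*((6 + q)*q) = 3*(q*(6 + q)) = 3*q*(6 + q))
O = 11828 (O = 6 - (-4508 - (-1)*(-7314)) = 6 - (-4508 - 1*7314) = 6 - (-4508 - 7314) = 6 - 1*(-11822) = 6 + 11822 = 11828)
(-42571 + (13670/7019 - 23871/O))*(39746 + (-34 + X(5)*70)) = (-42571 + (13670/7019 - 23871/11828))*(39746 + (-34 + (3*5*(6 + 5))*70)) = (-42571 + (13670*(1/7019) - 23871*1/11828))*(39746 + (-34 + (3*5*11)*70)) = (-42571 + (13670/7019 - 23871/11828))*(39746 + (-34 + 165*70)) = (-42571 - 5861789/83020732)*(39746 + (-34 + 11550)) = -3534281443761*(39746 + 11516)/83020732 = -3534281443761/83020732*51262 = -90587167685038191/41510366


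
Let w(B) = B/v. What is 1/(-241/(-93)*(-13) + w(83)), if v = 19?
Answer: -1767/51808 ≈ -0.034107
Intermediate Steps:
w(B) = B/19
1/(-241/(-93)*(-13) + w(83)) = 1/(-241/(-93)*(-13) + (1/19)*83) = 1/(-241*(-1/93)*(-13) + 83/19) = 1/((241/93)*(-13) + 83/19) = 1/(-3133/93 + 83/19) = 1/(-51808/1767) = -1767/51808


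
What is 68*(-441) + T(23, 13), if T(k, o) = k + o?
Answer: -29952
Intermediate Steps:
68*(-441) + T(23, 13) = 68*(-441) + (23 + 13) = -29988 + 36 = -29952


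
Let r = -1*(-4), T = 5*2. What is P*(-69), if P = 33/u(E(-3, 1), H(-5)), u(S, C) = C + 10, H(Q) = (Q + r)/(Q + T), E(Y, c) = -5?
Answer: -11385/49 ≈ -232.35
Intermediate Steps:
T = 10
r = 4
H(Q) = (4 + Q)/(10 + Q) (H(Q) = (Q + 4)/(Q + 10) = (4 + Q)/(10 + Q))
u(S, C) = 10 + C
P = 165/49 (P = 33/(10 + (4 - 5)/(10 - 5)) = 33/(10 - 1/5) = 33/(10 + (⅕)*(-1)) = 33/(10 - ⅕) = 33/(49/5) = 33*(5/49) = 165/49 ≈ 3.3673)
P*(-69) = (165/49)*(-69) = -11385/49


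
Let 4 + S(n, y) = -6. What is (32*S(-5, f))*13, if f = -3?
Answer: -4160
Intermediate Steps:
S(n, y) = -10 (S(n, y) = -4 - 6 = -10)
(32*S(-5, f))*13 = (32*(-10))*13 = -320*13 = -4160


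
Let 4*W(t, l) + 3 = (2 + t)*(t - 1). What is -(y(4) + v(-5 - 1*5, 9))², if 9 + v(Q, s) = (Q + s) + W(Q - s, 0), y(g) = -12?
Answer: -62001/16 ≈ -3875.1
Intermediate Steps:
W(t, l) = -¾ + (-1 + t)*(2 + t)/4 (W(t, l) = -¾ + ((2 + t)*(t - 1))/4 = -¾ + ((2 + t)*(-1 + t))/4 = -¾ + ((-1 + t)*(2 + t))/4 = -¾ + (-1 + t)*(2 + t)/4)
v(Q, s) = -41/4 + (Q - s)²/4 + 3*s/4 + 5*Q/4 (v(Q, s) = -9 + ((Q + s) + (-5/4 + (Q - s)/4 + (Q - s)²/4)) = -9 + ((Q + s) + (-5/4 + (-s/4 + Q/4) + (Q - s)²/4)) = -9 + ((Q + s) + (-5/4 - s/4 + Q/4 + (Q - s)²/4)) = -9 + (-5/4 + (Q - s)²/4 + 3*s/4 + 5*Q/4) = -41/4 + (Q - s)²/4 + 3*s/4 + 5*Q/4)
-(y(4) + v(-5 - 1*5, 9))² = -(-12 + (-41/4 + ((-5 - 1*5) - 1*9)²/4 + (¾)*9 + 5*(-5 - 1*5)/4))² = -(-12 + (-41/4 + ((-5 - 5) - 9)²/4 + 27/4 + 5*(-5 - 5)/4))² = -(-12 + (-41/4 + (-10 - 9)²/4 + 27/4 + (5/4)*(-10)))² = -(-12 + (-41/4 + (¼)*(-19)² + 27/4 - 25/2))² = -(-12 + (-41/4 + (¼)*361 + 27/4 - 25/2))² = -(-12 + (-41/4 + 361/4 + 27/4 - 25/2))² = -(-12 + 297/4)² = -(249/4)² = -1*62001/16 = -62001/16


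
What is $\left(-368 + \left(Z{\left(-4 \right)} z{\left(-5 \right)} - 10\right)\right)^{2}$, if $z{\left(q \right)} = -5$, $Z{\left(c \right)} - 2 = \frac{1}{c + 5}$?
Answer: $154449$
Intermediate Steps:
$Z{\left(c \right)} = 2 + \frac{1}{5 + c}$ ($Z{\left(c \right)} = 2 + \frac{1}{c + 5} = 2 + \frac{1}{5 + c}$)
$\left(-368 + \left(Z{\left(-4 \right)} z{\left(-5 \right)} - 10\right)\right)^{2} = \left(-368 + \left(\frac{11 + 2 \left(-4\right)}{5 - 4} \left(-5\right) - 10\right)\right)^{2} = \left(-368 + \left(\frac{11 - 8}{1} \left(-5\right) - 10\right)\right)^{2} = \left(-368 + \left(1 \cdot 3 \left(-5\right) - 10\right)\right)^{2} = \left(-368 + \left(3 \left(-5\right) - 10\right)\right)^{2} = \left(-368 - 25\right)^{2} = \left(-393\right)^{2} = 154449$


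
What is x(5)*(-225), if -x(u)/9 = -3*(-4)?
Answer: 24300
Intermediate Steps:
x(u) = -108 (x(u) = -(-27)*(-4) = -9*12 = -108)
x(5)*(-225) = -108*(-225) = 24300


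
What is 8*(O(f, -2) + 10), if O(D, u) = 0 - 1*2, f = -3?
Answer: 64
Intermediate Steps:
O(D, u) = -2 (O(D, u) = 0 - 2 = -2)
8*(O(f, -2) + 10) = 8*(-2 + 10) = 8*8 = 64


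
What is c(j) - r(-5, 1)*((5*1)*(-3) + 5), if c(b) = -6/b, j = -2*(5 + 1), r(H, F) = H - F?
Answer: -119/2 ≈ -59.500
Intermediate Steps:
j = -12 (j = -2*6 = -12)
c(j) - r(-5, 1)*((5*1)*(-3) + 5) = -6/(-12) - (-5 - 1*1)*((5*1)*(-3) + 5) = -6*(-1/12) - (-5 - 1)*(5*(-3) + 5) = 1/2 - (-6)*(-15 + 5) = 1/2 - (-6)*(-10) = 1/2 - 1*60 = 1/2 - 60 = -119/2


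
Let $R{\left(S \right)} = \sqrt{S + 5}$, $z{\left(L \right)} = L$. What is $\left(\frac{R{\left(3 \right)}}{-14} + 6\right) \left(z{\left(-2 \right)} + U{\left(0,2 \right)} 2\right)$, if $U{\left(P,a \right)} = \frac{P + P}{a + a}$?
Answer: $-12 + \frac{2 \sqrt{2}}{7} \approx -11.596$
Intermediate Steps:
$U{\left(P,a \right)} = \frac{P}{a}$ ($U{\left(P,a \right)} = \frac{2 P}{2 a} = 2 P \frac{1}{2 a} = \frac{P}{a}$)
$R{\left(S \right)} = \sqrt{5 + S}$
$\left(\frac{R{\left(3 \right)}}{-14} + 6\right) \left(z{\left(-2 \right)} + U{\left(0,2 \right)} 2\right) = \left(\frac{\sqrt{5 + 3}}{-14} + 6\right) \left(-2 + \frac{0}{2} \cdot 2\right) = \left(\sqrt{8} \left(- \frac{1}{14}\right) + 6\right) \left(-2 + 0 \cdot \frac{1}{2} \cdot 2\right) = \left(2 \sqrt{2} \left(- \frac{1}{14}\right) + 6\right) \left(-2 + 0 \cdot 2\right) = \left(- \frac{\sqrt{2}}{7} + 6\right) \left(-2 + 0\right) = \left(6 - \frac{\sqrt{2}}{7}\right) \left(-2\right) = -12 + \frac{2 \sqrt{2}}{7}$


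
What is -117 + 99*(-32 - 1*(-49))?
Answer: 1566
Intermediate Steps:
-117 + 99*(-32 - 1*(-49)) = -117 + 99*(-32 + 49) = -117 + 99*17 = -117 + 1683 = 1566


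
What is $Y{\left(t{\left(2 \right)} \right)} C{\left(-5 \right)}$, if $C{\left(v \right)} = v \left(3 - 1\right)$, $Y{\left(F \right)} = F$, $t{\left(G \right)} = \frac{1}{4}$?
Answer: $- \frac{5}{2} \approx -2.5$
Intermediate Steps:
$t{\left(G \right)} = \frac{1}{4}$
$C{\left(v \right)} = 2 v$ ($C{\left(v \right)} = v 2 = 2 v$)
$Y{\left(t{\left(2 \right)} \right)} C{\left(-5 \right)} = \frac{2 \left(-5\right)}{4} = \frac{1}{4} \left(-10\right) = - \frac{5}{2}$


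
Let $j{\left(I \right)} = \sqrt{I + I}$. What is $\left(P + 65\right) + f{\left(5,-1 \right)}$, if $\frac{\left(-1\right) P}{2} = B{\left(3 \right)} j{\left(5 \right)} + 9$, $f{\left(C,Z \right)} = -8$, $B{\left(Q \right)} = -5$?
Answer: $39 + 10 \sqrt{10} \approx 70.623$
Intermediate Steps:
$j{\left(I \right)} = \sqrt{2} \sqrt{I}$ ($j{\left(I \right)} = \sqrt{2 I} = \sqrt{2} \sqrt{I}$)
$P = -18 + 10 \sqrt{10}$ ($P = - 2 \left(- 5 \sqrt{2} \sqrt{5} + 9\right) = - 2 \left(- 5 \sqrt{10} + 9\right) = - 2 \left(9 - 5 \sqrt{10}\right) = -18 + 10 \sqrt{10} \approx 13.623$)
$\left(P + 65\right) + f{\left(5,-1 \right)} = \left(\left(-18 + 10 \sqrt{10}\right) + 65\right) - 8 = \left(47 + 10 \sqrt{10}\right) - 8 = 39 + 10 \sqrt{10}$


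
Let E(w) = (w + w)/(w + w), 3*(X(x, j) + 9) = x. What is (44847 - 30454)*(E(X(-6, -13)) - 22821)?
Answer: -328448260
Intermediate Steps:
X(x, j) = -9 + x/3
E(w) = 1 (E(w) = (2*w)/((2*w)) = (2*w)*(1/(2*w)) = 1)
(44847 - 30454)*(E(X(-6, -13)) - 22821) = (44847 - 30454)*(1 - 22821) = 14393*(-22820) = -328448260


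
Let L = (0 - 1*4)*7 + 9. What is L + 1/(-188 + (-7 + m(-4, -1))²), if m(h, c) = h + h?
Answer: -702/37 ≈ -18.973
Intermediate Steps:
m(h, c) = 2*h
L = -19 (L = (0 - 4)*7 + 9 = -4*7 + 9 = -28 + 9 = -19)
L + 1/(-188 + (-7 + m(-4, -1))²) = -19 + 1/(-188 + (-7 + 2*(-4))²) = -19 + 1/(-188 + (-7 - 8)²) = -19 + 1/(-188 + (-15)²) = -19 + 1/(-188 + 225) = -19 + 1/37 = -702/37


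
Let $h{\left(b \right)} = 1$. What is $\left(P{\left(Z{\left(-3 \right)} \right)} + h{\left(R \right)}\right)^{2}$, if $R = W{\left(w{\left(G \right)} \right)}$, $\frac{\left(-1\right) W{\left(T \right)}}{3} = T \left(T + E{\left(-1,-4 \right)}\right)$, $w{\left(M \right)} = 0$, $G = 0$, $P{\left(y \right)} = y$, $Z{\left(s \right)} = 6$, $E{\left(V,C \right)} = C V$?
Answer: $49$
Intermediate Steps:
$W{\left(T \right)} = - 3 T \left(4 + T\right)$ ($W{\left(T \right)} = - 3 T \left(T - -4\right) = - 3 T \left(T + 4\right) = - 3 T \left(4 + T\right)$)
$R = 0$ ($R = \left(-3\right) 0 \left(4 + 0\right) = \left(-3\right) 0 \cdot 4 = 0$)
$\left(P{\left(Z{\left(-3 \right)} \right)} + h{\left(R \right)}\right)^{2} = \left(6 + 1\right)^{2} = 7^{2} = 49$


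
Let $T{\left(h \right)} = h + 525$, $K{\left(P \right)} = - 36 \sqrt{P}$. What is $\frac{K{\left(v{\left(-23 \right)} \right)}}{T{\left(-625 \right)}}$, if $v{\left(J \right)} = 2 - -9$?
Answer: $\frac{9 \sqrt{11}}{25} \approx 1.194$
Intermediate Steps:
$v{\left(J \right)} = 11$ ($v{\left(J \right)} = 2 + 9 = 11$)
$T{\left(h \right)} = 525 + h$
$\frac{K{\left(v{\left(-23 \right)} \right)}}{T{\left(-625 \right)}} = \frac{\left(-36\right) \sqrt{11}}{525 - 625} = \frac{\left(-36\right) \sqrt{11}}{-100} = - 36 \sqrt{11} \left(- \frac{1}{100}\right) = \frac{9 \sqrt{11}}{25}$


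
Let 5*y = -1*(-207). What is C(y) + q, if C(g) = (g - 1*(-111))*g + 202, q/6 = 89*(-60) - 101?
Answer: -653366/25 ≈ -26135.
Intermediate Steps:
y = 207/5 (y = (-1*(-207))/5 = (⅕)*207 = 207/5 ≈ 41.400)
q = -32646 (q = 6*(89*(-60) - 101) = 6*(-5340 - 101) = 6*(-5441) = -32646)
C(g) = 202 + g*(111 + g) (C(g) = (g + 111)*g + 202 = (111 + g)*g + 202 = g*(111 + g) + 202 = 202 + g*(111 + g))
C(y) + q = (202 + (207/5)² + 111*(207/5)) - 32646 = (202 + 42849/25 + 22977/5) - 32646 = 162784/25 - 32646 = -653366/25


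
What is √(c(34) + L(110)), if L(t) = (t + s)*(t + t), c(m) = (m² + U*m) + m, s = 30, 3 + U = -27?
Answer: √30970 ≈ 175.98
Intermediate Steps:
U = -30 (U = -3 - 27 = -30)
c(m) = m² - 29*m (c(m) = (m² - 30*m) + m = m² - 29*m)
L(t) = 2*t*(30 + t) (L(t) = (t + 30)*(t + t) = (30 + t)*(2*t) = 2*t*(30 + t))
√(c(34) + L(110)) = √(34*(-29 + 34) + 2*110*(30 + 110)) = √(34*5 + 2*110*140) = √(170 + 30800) = √30970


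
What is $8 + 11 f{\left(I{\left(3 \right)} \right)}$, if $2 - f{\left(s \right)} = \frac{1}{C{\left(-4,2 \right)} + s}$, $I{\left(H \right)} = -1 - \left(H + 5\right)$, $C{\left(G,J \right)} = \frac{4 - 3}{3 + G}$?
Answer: $\frac{311}{10} \approx 31.1$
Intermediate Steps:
$C{\left(G,J \right)} = \frac{1}{3 + G}$ ($C{\left(G,J \right)} = 1 \frac{1}{3 + G} = \frac{1}{3 + G}$)
$I{\left(H \right)} = -6 - H$ ($I{\left(H \right)} = -1 - \left(5 + H\right) = -6 - H$)
$f{\left(s \right)} = 2 - \frac{1}{-1 + s}$ ($f{\left(s \right)} = 2 - \frac{1}{\frac{1}{3 - 4} + s} = 2 - \frac{1}{\frac{1}{-1} + s} = 2 - \frac{1}{-1 + s}$)
$8 + 11 f{\left(I{\left(3 \right)} \right)} = 8 + 11 \frac{-3 + 2 \left(-6 - 3\right)}{-1 - 9} = 8 + 11 \frac{-3 + 2 \left(-9\right)}{-1 - 9} = 8 + 11 \frac{-3 - 18}{-10} = 8 + 11 \left(\left(- \frac{1}{10}\right) \left(-21\right)\right) = 8 + 11 \cdot \frac{21}{10} = 8 + \frac{231}{10} = \frac{311}{10}$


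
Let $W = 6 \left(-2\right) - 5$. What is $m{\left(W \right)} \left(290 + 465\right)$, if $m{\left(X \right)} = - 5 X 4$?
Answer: $256700$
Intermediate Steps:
$W = -17$ ($W = -12 - 5 = -17$)
$m{\left(X \right)} = - 20 X$
$m{\left(W \right)} \left(290 + 465\right) = \left(-20\right) \left(-17\right) \left(290 + 465\right) = 340 \cdot 755 = 256700$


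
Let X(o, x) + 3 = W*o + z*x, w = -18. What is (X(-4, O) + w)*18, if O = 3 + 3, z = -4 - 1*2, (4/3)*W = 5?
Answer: -1296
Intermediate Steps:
W = 15/4 (W = (¾)*5 = 15/4 ≈ 3.7500)
z = -6 (z = -4 - 2 = -6)
O = 6
X(o, x) = -3 - 6*x + 15*o/4 (X(o, x) = -3 + (15*o/4 - 6*x) = -3 + (-6*x + 15*o/4) = -3 - 6*x + 15*o/4)
(X(-4, O) + w)*18 = ((-3 - 6*6 + (15/4)*(-4)) - 18)*18 = ((-3 - 36 - 15) - 18)*18 = (-54 - 18)*18 = -72*18 = -1296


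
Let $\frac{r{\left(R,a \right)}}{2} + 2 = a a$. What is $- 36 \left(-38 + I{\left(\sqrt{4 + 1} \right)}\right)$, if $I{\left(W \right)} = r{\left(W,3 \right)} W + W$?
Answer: $1368 - 540 \sqrt{5} \approx 160.52$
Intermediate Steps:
$r{\left(R,a \right)} = -4 + 2 a^{2}$ ($r{\left(R,a \right)} = -4 + 2 a a = -4 + 2 a^{2}$)
$I{\left(W \right)} = 15 W$ ($I{\left(W \right)} = \left(-4 + 2 \cdot 3^{2}\right) W + W = \left(-4 + 2 \cdot 9\right) W + W = \left(-4 + 18\right) W + W = 14 W + W = 15 W$)
$- 36 \left(-38 + I{\left(\sqrt{4 + 1} \right)}\right) = - 36 \left(-38 + 15 \sqrt{4 + 1}\right) = - 36 \left(-38 + 15 \sqrt{5}\right) = 1368 - 540 \sqrt{5}$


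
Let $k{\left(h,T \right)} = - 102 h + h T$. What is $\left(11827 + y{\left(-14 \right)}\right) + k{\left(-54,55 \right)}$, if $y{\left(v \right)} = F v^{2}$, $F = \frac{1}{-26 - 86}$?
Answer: $\frac{57453}{4} \approx 14363.0$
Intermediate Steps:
$F = - \frac{1}{112}$ ($F = \frac{1}{-112} = - \frac{1}{112} \approx -0.0089286$)
$y{\left(v \right)} = - \frac{v^{2}}{112}$
$k{\left(h,T \right)} = - 102 h + T h$
$\left(11827 + y{\left(-14 \right)}\right) + k{\left(-54,55 \right)} = \left(11827 - \frac{\left(-14\right)^{2}}{112}\right) - 54 \left(-102 + 55\right) = \left(11827 - \frac{7}{4}\right) - -2538 = \left(11827 - \frac{7}{4}\right) + 2538 = \frac{47301}{4} + 2538 = \frac{57453}{4}$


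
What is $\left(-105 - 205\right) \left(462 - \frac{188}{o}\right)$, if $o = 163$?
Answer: $- \frac{23286580}{163} \approx -1.4286 \cdot 10^{5}$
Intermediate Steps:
$\left(-105 - 205\right) \left(462 - \frac{188}{o}\right) = \left(-105 - 205\right) \left(462 - \frac{188}{163}\right) = - 310 \left(462 - \frac{188}{163}\right) = \left(-310\right) \frac{75118}{163} = - \frac{23286580}{163}$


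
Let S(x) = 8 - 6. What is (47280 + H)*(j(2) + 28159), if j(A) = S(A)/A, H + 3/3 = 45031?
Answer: 2599449600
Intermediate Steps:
H = 45030 (H = -1 + 45031 = 45030)
S(x) = 2
j(A) = 2/A
(47280 + H)*(j(2) + 28159) = (47280 + 45030)*(2/2 + 28159) = 92310*(2*(½) + 28159) = 92310*(1 + 28159) = 92310*28160 = 2599449600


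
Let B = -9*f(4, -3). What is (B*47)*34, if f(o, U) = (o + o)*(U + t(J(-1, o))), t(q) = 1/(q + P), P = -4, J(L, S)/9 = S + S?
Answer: 343476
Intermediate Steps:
J(L, S) = 18*S (J(L, S) = 9*(S + S) = 9*(2*S) = 18*S)
t(q) = 1/(-4 + q) (t(q) = 1/(q - 4) = 1/(-4 + q))
f(o, U) = 2*o*(U + 1/(-4 + 18*o)) (f(o, U) = (o + o)*(U + 1/(-4 + 18*o)) = (2*o)*(U + 1/(-4 + 18*o)) = 2*o*(U + 1/(-4 + 18*o)))
B = 3654/17 (B = -36*(1 + 2*(-3)*(-2 + 9*4))/(-2 + 9*4) = -36*(1 + 2*(-3)*(-2 + 36))/(-2 + 36) = -36*(1 + 2*(-3)*34)/34 = -36*(1 - 204)/34 = -36*(-203)/34 = -9*(-406/17) = 3654/17 ≈ 214.94)
(B*47)*34 = ((3654/17)*47)*34 = (171738/17)*34 = 343476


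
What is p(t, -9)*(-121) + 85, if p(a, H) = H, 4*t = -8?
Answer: 1174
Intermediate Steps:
t = -2 (t = (1/4)*(-8) = -2)
p(t, -9)*(-121) + 85 = -9*(-121) + 85 = 1089 + 85 = 1174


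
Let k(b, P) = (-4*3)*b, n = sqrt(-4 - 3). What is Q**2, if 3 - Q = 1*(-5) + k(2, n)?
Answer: 1024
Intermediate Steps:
n = I*sqrt(7) (n = sqrt(-7) = I*sqrt(7) ≈ 2.6458*I)
k(b, P) = -12*b
Q = 32 (Q = 3 - (1*(-5) - 12*2) = 3 - (-5 - 24) = 3 - 1*(-29) = 3 + 29 = 32)
Q**2 = 32**2 = 1024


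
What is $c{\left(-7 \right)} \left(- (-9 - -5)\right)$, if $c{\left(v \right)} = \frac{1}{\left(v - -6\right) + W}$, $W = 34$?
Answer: $\frac{4}{33} \approx 0.12121$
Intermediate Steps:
$c{\left(v \right)} = \frac{1}{40 + v}$ ($c{\left(v \right)} = \frac{1}{\left(v - -6\right) + 34} = \frac{1}{\left(v + 6\right) + 34} = \frac{1}{\left(6 + v\right) + 34} = \frac{1}{40 + v}$)
$c{\left(-7 \right)} \left(- (-9 - -5)\right) = \frac{\left(-1\right) \left(-9 - -5\right)}{40 - 7} = \frac{\left(-1\right) \left(-9 + 5\right)}{33} = \frac{\left(-1\right) \left(-4\right)}{33} = \frac{1}{33} \cdot 4 = \frac{4}{33}$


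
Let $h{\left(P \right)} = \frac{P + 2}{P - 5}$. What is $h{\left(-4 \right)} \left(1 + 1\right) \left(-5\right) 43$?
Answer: $- \frac{860}{9} \approx -95.556$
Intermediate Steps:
$h{\left(P \right)} = \frac{2 + P}{-5 + P}$
$h{\left(-4 \right)} \left(1 + 1\right) \left(-5\right) 43 = \frac{2 - 4}{-5 - 4} \left(1 + 1\right) \left(-5\right) 43 = \frac{1}{-9} \left(-2\right) 2 \left(-5\right) 43 = \left(- \frac{1}{9}\right) \left(-2\right) \left(-10\right) 43 = \frac{2}{9} \left(-10\right) 43 = \left(- \frac{20}{9}\right) 43 = - \frac{860}{9}$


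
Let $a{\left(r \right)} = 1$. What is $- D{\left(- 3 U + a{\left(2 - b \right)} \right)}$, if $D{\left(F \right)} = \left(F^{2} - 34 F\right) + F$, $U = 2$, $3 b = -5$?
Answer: $-190$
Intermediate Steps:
$b = - \frac{5}{3}$ ($b = \frac{1}{3} \left(-5\right) = - \frac{5}{3} \approx -1.6667$)
$D{\left(F \right)} = F^{2} - 33 F$
$- D{\left(- 3 U + a{\left(2 - b \right)} \right)} = - \left(\left(-3\right) 2 + 1\right) \left(-33 + \left(\left(-3\right) 2 + 1\right)\right) = - \left(-6 + 1\right) \left(-33 + \left(-6 + 1\right)\right) = - \left(-5\right) \left(-33 - 5\right) = - \left(-5\right) \left(-38\right) = \left(-1\right) 190 = -190$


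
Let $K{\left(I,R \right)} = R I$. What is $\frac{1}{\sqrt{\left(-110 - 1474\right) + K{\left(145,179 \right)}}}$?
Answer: $\frac{\sqrt{24371}}{24371} \approx 0.0064057$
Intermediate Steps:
$K{\left(I,R \right)} = I R$
$\frac{1}{\sqrt{\left(-110 - 1474\right) + K{\left(145,179 \right)}}} = \frac{1}{\sqrt{\left(-110 - 1474\right) + 145 \cdot 179}} = \frac{1}{\sqrt{\left(-110 - 1474\right) + 25955}} = \frac{1}{\sqrt{-1584 + 25955}} = \frac{1}{\sqrt{24371}} = \frac{\sqrt{24371}}{24371}$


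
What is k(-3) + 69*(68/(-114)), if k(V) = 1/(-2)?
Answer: -1583/38 ≈ -41.658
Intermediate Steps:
k(V) = -½
k(-3) + 69*(68/(-114)) = -½ + 69*(68/(-114)) = -½ + 69*(68*(-1/114)) = -½ + 69*(-34/57) = -½ - 782/19 = -1583/38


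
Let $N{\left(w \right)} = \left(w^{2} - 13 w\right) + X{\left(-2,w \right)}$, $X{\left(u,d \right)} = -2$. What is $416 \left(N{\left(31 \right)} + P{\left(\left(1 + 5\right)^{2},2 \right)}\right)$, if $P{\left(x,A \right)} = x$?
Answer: $246272$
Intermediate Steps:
$N{\left(w \right)} = -2 + w^{2} - 13 w$ ($N{\left(w \right)} = \left(w^{2} - 13 w\right) - 2 = -2 + w^{2} - 13 w$)
$416 \left(N{\left(31 \right)} + P{\left(\left(1 + 5\right)^{2},2 \right)}\right) = 416 \left(\left(-2 + 31^{2} - 403\right) + \left(1 + 5\right)^{2}\right) = 416 \left(\left(-2 + 961 - 403\right) + 6^{2}\right) = 416 \left(556 + 36\right) = 416 \cdot 592 = 246272$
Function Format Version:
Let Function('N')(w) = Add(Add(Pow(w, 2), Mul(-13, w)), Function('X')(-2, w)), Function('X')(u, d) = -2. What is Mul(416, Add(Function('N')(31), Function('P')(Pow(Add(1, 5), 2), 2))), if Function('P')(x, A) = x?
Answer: 246272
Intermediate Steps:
Function('N')(w) = Add(-2, Pow(w, 2), Mul(-13, w)) (Function('N')(w) = Add(Add(Pow(w, 2), Mul(-13, w)), -2) = Add(-2, Pow(w, 2), Mul(-13, w)))
Mul(416, Add(Function('N')(31), Function('P')(Pow(Add(1, 5), 2), 2))) = Mul(416, Add(Add(-2, Pow(31, 2), Mul(-13, 31)), Pow(Add(1, 5), 2))) = Mul(416, Add(Add(-2, 961, -403), Pow(6, 2))) = Mul(416, Add(556, 36)) = Mul(416, 592) = 246272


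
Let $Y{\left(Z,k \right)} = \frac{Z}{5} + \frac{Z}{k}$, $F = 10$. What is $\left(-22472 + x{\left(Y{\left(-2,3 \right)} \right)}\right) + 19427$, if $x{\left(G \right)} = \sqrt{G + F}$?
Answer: $-3045 + \frac{\sqrt{2010}}{15} \approx -3042.0$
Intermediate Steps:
$Y{\left(Z,k \right)} = \frac{Z}{5} + \frac{Z}{k}$ ($Y{\left(Z,k \right)} = Z \frac{1}{5} + \frac{Z}{k} = \frac{Z}{5} + \frac{Z}{k}$)
$x{\left(G \right)} = \sqrt{10 + G}$ ($x{\left(G \right)} = \sqrt{G + 10} = \sqrt{10 + G}$)
$\left(-22472 + x{\left(Y{\left(-2,3 \right)} \right)}\right) + 19427 = \left(-22472 + \sqrt{10 + \left(\frac{1}{5} \left(-2\right) - \frac{2}{3}\right)}\right) + 19427 = \left(-22472 + \sqrt{10 - \frac{16}{15}}\right) + 19427 = \left(-22472 + \sqrt{\frac{134}{15}}\right) + 19427 = \left(-22472 + \frac{\sqrt{2010}}{15}\right) + 19427 = -3045 + \frac{\sqrt{2010}}{15}$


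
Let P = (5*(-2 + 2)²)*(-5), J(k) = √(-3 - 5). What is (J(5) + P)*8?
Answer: 16*I*√2 ≈ 22.627*I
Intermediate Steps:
J(k) = 2*I*√2 (J(k) = √(-8) = 2*I*√2)
P = 0 (P = (5*0²)*(-5) = (5*0)*(-5) = 0*(-5) = 0)
(J(5) + P)*8 = (2*I*√2 + 0)*8 = (2*I*√2)*8 = 16*I*√2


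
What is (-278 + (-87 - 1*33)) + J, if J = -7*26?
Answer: -580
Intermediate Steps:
J = -182
(-278 + (-87 - 1*33)) + J = (-278 + (-87 - 1*33)) - 182 = (-278 + (-87 - 33)) - 182 = (-278 - 120) - 182 = -398 - 182 = -580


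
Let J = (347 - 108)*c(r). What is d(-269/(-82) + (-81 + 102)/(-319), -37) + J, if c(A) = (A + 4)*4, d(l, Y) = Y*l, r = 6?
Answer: 246959187/26158 ≈ 9441.1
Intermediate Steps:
c(A) = 16 + 4*A (c(A) = (4 + A)*4 = 16 + 4*A)
J = 9560 (J = (347 - 108)*(16 + 4*6) = 239*(16 + 24) = 239*40 = 9560)
d(-269/(-82) + (-81 + 102)/(-319), -37) + J = -37*(-269/(-82) + (-81 + 102)/(-319)) + 9560 = -37*(-269*(-1/82) + 21*(-1/319)) + 9560 = -37*(269/82 - 21/319) + 9560 = -37*84089/26158 + 9560 = -3111293/26158 + 9560 = 246959187/26158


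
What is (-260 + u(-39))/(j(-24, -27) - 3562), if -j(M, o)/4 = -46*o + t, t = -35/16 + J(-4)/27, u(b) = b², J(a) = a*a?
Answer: -136188/920551 ≈ -0.14794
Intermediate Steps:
J(a) = a²
t = -689/432 (t = -35/16 + (-4)²/27 = -35*1/16 + 16*(1/27) = -35/16 + 16/27 = -689/432 ≈ -1.5949)
j(M, o) = 689/108 + 184*o (j(M, o) = -4*(-46*o - 689/432) = -4*(-689/432 - 46*o) = 689/108 + 184*o)
(-260 + u(-39))/(j(-24, -27) - 3562) = (-260 + (-39)²)/((689/108 + 184*(-27)) - 3562) = (-260 + 1521)/((689/108 - 4968) - 3562) = 1261/(-535855/108 - 3562) = 1261/(-920551/108) = 1261*(-108/920551) = -136188/920551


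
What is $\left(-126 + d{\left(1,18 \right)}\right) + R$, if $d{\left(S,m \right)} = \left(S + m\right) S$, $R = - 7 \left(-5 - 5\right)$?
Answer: $-37$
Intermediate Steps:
$R = 70$ ($R = \left(-7\right) \left(-10\right) = 70$)
$d{\left(S,m \right)} = S \left(S + m\right)$
$\left(-126 + d{\left(1,18 \right)}\right) + R = \left(-126 + 1 \left(1 + 18\right)\right) + 70 = \left(-126 + 1 \cdot 19\right) + 70 = \left(-126 + 19\right) + 70 = -107 + 70 = -37$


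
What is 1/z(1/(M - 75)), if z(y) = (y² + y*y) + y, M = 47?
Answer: -392/13 ≈ -30.154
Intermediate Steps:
z(y) = y + 2*y² (z(y) = (y² + y²) + y = 2*y² + y = y + 2*y²)
1/z(1/(M - 75)) = 1/((1 + 2/(47 - 75))/(47 - 75)) = 1/((1 + 2/(-28))/(-28)) = 1/(-(1 + 2*(-1/28))/28) = 1/(-(1 - 1/14)/28) = 1/(-1/28*13/14) = 1/(-13/392) = -392/13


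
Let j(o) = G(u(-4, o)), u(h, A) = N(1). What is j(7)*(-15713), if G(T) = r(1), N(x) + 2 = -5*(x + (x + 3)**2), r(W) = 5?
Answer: -78565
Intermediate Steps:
N(x) = -2 - 5*x - 5*(3 + x)**2 (N(x) = -2 - 5*(x + (x + 3)**2) = -2 - 5*(x + (3 + x)**2) = -2 + (-5*x - 5*(3 + x)**2) = -2 - 5*x - 5*(3 + x)**2)
u(h, A) = -87 (u(h, A) = -47 - 35*1 - 5*1**2 = -47 - 35 - 5*1 = -47 - 35 - 5 = -87)
G(T) = 5
j(o) = 5
j(7)*(-15713) = 5*(-15713) = -78565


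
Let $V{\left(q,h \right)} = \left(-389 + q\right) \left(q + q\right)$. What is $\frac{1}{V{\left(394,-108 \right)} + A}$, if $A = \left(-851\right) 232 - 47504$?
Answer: $- \frac{1}{240996} \approx -4.1494 \cdot 10^{-6}$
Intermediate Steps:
$V{\left(q,h \right)} = 2 q \left(-389 + q\right)$ ($V{\left(q,h \right)} = \left(-389 + q\right) 2 q = 2 q \left(-389 + q\right)$)
$A = -244936$ ($A = -197432 - 47504 = -244936$)
$\frac{1}{V{\left(394,-108 \right)} + A} = \frac{1}{2 \cdot 394 \left(-389 + 394\right) - 244936} = \frac{1}{2 \cdot 394 \cdot 5 - 244936} = \frac{1}{3940 - 244936} = \frac{1}{-240996} = - \frac{1}{240996}$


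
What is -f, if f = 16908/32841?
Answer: -5636/10947 ≈ -0.51484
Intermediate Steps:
f = 5636/10947 (f = 16908*(1/32841) = 5636/10947 ≈ 0.51484)
-f = -1*5636/10947 = -5636/10947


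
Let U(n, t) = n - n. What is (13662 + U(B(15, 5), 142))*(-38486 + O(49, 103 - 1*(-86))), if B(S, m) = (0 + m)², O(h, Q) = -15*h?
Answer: -535837302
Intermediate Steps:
B(S, m) = m²
U(n, t) = 0
(13662 + U(B(15, 5), 142))*(-38486 + O(49, 103 - 1*(-86))) = (13662 + 0)*(-38486 - 15*49) = 13662*(-38486 - 735) = 13662*(-39221) = -535837302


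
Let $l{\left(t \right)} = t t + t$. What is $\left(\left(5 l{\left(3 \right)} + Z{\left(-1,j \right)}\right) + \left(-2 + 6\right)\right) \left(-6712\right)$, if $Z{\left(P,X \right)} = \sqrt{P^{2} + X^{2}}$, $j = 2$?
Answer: $-429568 - 6712 \sqrt{5} \approx -4.4458 \cdot 10^{5}$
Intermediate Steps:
$l{\left(t \right)} = t + t^{2}$ ($l{\left(t \right)} = t^{2} + t = t + t^{2}$)
$\left(\left(5 l{\left(3 \right)} + Z{\left(-1,j \right)}\right) + \left(-2 + 6\right)\right) \left(-6712\right) = \left(\left(5 \cdot 3 \left(1 + 3\right) + \sqrt{\left(-1\right)^{2} + 2^{2}}\right) + \left(-2 + 6\right)\right) \left(-6712\right) = \left(\left(5 \cdot 3 \cdot 4 + \sqrt{1 + 4}\right) + 4\right) \left(-6712\right) = \left(\left(5 \cdot 12 + \sqrt{5}\right) + 4\right) \left(-6712\right) = \left(\left(60 + \sqrt{5}\right) + 4\right) \left(-6712\right) = \left(64 + \sqrt{5}\right) \left(-6712\right) = -429568 - 6712 \sqrt{5}$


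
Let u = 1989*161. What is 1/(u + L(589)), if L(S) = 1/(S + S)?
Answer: 1178/377229763 ≈ 3.1228e-6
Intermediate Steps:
u = 320229
L(S) = 1/(2*S)
1/(u + L(589)) = 1/(320229 + (½)/589) = 1/(320229 + (½)*(1/589)) = 1/(320229 + 1/1178) = 1/(377229763/1178) = 1178/377229763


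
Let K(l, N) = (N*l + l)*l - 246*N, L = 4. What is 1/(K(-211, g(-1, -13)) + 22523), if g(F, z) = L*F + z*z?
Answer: 1/7372419 ≈ 1.3564e-7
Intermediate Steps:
g(F, z) = z² + 4*F (g(F, z) = 4*F + z*z = 4*F + z² = z² + 4*F)
K(l, N) = -246*N + l*(l + N*l) (K(l, N) = (l + N*l)*l - 246*N = l*(l + N*l) - 246*N = -246*N + l*(l + N*l))
1/(K(-211, g(-1, -13)) + 22523) = 1/(((-211)² - 246*((-13)² + 4*(-1)) + ((-13)² + 4*(-1))*(-211)²) + 22523) = 1/((44521 - 246*(169 - 4) + (169 - 4)*44521) + 22523) = 1/((44521 - 246*165 + 165*44521) + 22523) = 1/((44521 - 40590 + 7345965) + 22523) = 1/(7349896 + 22523) = 1/7372419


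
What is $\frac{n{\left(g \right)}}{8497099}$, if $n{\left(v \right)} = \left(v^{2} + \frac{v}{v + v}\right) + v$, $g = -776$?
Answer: $\frac{1202801}{16994198} \approx 0.070777$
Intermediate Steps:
$n{\left(v \right)} = \frac{1}{2} + v + v^{2}$ ($n{\left(v \right)} = \left(v^{2} + \frac{v}{2 v}\right) + v = \left(v^{2} + \frac{1}{2 v} v\right) + v = \left(v^{2} + \frac{1}{2}\right) + v = \left(\frac{1}{2} + v^{2}\right) + v = \frac{1}{2} + v + v^{2}$)
$\frac{n{\left(g \right)}}{8497099} = \frac{\frac{1}{2} - 776 + \left(-776\right)^{2}}{8497099} = \left(\frac{1}{2} - 776 + 602176\right) \frac{1}{8497099} = \frac{1202801}{2} \cdot \frac{1}{8497099} = \frac{1202801}{16994198}$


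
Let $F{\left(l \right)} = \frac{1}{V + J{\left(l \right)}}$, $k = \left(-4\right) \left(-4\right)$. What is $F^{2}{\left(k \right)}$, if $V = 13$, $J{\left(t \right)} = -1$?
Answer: $\frac{1}{144} \approx 0.0069444$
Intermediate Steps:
$k = 16$
$F{\left(l \right)} = \frac{1}{12}$ ($F{\left(l \right)} = \frac{1}{13 - 1} = \frac{1}{12}$)
$F^{2}{\left(k \right)} = \left(\frac{1}{12}\right)^{2} = \frac{1}{144}$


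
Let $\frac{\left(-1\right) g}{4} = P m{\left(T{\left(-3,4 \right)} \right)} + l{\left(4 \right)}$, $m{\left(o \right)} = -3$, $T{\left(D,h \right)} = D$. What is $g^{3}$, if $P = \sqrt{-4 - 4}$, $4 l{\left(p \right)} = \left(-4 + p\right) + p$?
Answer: $13760 - 26496 i \sqrt{2} \approx 13760.0 - 37471.0 i$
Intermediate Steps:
$l{\left(p \right)} = -1 + \frac{p}{2}$ ($l{\left(p \right)} = \frac{\left(-4 + p\right) + p}{4} = \frac{-4 + 2 p}{4} = -1 + \frac{p}{2}$)
$P = 2 i \sqrt{2}$ ($P = \sqrt{-8} = 2 i \sqrt{2} \approx 2.8284 i$)
$g = -4 + 24 i \sqrt{2}$ ($g = - 4 \left(2 i \sqrt{2} \left(-3\right) + \left(-1 + \frac{1}{2} \cdot 4\right)\right) = - 4 \left(- 6 i \sqrt{2} + \left(-1 + 2\right)\right) = - 4 \left(- 6 i \sqrt{2} + 1\right) = - 4 \left(1 - 6 i \sqrt{2}\right) = -4 + 24 i \sqrt{2} \approx -4.0 + 33.941 i$)
$g^{3} = \left(-4 + 24 i \sqrt{2}\right)^{3}$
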